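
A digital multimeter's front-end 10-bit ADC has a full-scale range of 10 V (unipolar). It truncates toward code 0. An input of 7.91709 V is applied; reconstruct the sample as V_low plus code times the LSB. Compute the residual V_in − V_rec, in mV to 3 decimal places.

One LSB is 10 V / 1024 = 9.766 mV.
(7.91709 − 0)/0.00976562 = 810.7100; ⌊·⌋ gives code 810.
V_rec = 0 + 810·0.00976562 = 7.9101562 V.
V_in − V_rec = 0.00693375 V = 6.934 mV.

6.934 mV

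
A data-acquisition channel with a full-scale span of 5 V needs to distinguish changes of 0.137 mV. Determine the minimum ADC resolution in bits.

Number of steps required ≥ 5 V / 0.137 mV = 36496.35.
Need 2^N ≥ 36496.35; 2^15 = 32768, 2^16 = 65536.
Minimum N = 16.

16 bits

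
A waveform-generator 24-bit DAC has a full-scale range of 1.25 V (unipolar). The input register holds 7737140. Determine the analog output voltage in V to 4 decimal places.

LSB = 1.25 V / 2^24 = 0.07 µV.
V_out = 0 + 7737140 × 7.45058e-08 V = 0.576462 V.

0.5765 V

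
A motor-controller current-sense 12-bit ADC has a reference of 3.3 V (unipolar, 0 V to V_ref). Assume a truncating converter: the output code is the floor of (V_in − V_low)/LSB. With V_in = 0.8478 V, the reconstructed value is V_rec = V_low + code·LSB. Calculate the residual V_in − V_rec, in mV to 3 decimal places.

One LSB is 3.3 V / 4096 = 0.806 mV.
Scaled input = 1052.2996 LSBs, so code = 1052.
V_rec = 0 + 1052·0.000805664 = 0.84755859 V.
V_in − V_rec = 0.000241406 V = 0.241 mV.

0.241 mV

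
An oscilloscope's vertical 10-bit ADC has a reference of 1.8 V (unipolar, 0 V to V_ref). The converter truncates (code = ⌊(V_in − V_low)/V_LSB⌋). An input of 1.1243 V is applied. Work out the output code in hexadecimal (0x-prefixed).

With 1024 levels over 1.8 V, one step is 1.758 mV.
(V_in − V_low)/LSB = (1.1243 − 0) / 0.00175781 = 639.602.
Floor → code 639.
In hexadecimal (0x-prefixed): 0x27F.

code 0x27F (decimal 639)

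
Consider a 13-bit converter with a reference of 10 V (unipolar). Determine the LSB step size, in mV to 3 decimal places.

1.221 mV

Full-scale span = 10 V.
LSB = 10 / 2^13 = 10 / 8192 = 0.0012207 V = 1.221 mV.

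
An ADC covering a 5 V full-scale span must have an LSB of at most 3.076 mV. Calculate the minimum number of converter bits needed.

Number of steps required ≥ 5 V / 3.076 mV = 1625.49.
Need 2^N ≥ 1625.49; 2^10 = 1024, 2^11 = 2048.
Minimum N = 11.

11 bits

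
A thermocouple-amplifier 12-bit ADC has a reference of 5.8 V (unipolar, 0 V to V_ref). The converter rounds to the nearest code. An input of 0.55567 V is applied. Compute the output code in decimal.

Full-scale span = 5.8 V; LSB = 5.8/2^12 = 1.416 mV.
Input sits at 392.418 steps above V_low.
So the output code is 392.

code 392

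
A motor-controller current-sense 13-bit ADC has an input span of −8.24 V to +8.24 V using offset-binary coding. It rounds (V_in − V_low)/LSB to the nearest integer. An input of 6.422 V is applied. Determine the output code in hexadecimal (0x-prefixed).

code 0x1C78 (decimal 7288)

Full-scale span = 16.48 V; LSB = 16.48/2^13 = 2.012 mV.
(6.422 − (−8.24)) / 0.00201172 = 7288.295 LSBs.
Round → code 7288.
In hexadecimal (0x-prefixed): 0x1C78.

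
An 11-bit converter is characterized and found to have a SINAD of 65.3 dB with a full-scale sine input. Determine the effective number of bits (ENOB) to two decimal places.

ENOB = (SINAD − 1.76) / 6.02 = (65.3 − 1.76)/6.02 = 10.555.

10.55 bits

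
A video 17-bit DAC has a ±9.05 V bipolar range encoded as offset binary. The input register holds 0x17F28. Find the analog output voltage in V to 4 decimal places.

LSB = 18.1 V / 2^17 = 138.09 µV.
Code 0x17F28 = 98088 decimal.
V_out = (−9.05) + 98088 × 0.000138092 V = 4.49517 V.

4.4952 V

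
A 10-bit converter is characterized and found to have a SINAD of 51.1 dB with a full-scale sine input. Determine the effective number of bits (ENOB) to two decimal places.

ENOB = (SINAD − 1.76) / 6.02 = (51.1 − 1.76)/6.02 = 8.196.

8.20 bits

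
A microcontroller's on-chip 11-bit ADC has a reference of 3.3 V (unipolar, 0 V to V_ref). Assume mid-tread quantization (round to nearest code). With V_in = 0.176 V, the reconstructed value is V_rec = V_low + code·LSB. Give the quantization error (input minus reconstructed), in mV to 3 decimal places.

0.365 mV

LSB = 3.3/2^11 = 1.611 mV.
(0.176 − 0)/0.00161133 = 109.2267; round gives code 109.
Reconstructed: 0.17563477 V.
Difference: 0.000365234 V → 0.365 mV.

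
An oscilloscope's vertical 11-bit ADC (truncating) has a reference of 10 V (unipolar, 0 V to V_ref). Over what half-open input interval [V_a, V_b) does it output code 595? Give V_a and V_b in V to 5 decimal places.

LSB = 10/2^11 = 4.883 mV.
V_a = V_low + 595·LSB = 2.90527 V; V_b = V_low + 596·LSB = 2.91016 V.

[2.90527 V, 2.91016 V)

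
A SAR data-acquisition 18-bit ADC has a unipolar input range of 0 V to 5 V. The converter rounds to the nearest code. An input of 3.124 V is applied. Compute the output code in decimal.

Full-scale span = 5 V; LSB = 5/2^18 = 19.07 µV.
Input sits at 163787.571 steps above V_low.
So the output code is 163788.

code 163788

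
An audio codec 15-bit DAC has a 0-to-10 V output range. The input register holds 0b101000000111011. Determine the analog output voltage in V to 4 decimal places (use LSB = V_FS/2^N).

LSB = 10 V / 2^15 = 305.18 µV.
Code 0b101000000111011 = 20539 decimal.
V_out = 0 + 20539 × 0.000305176 V = 6.26801 V.

6.2680 V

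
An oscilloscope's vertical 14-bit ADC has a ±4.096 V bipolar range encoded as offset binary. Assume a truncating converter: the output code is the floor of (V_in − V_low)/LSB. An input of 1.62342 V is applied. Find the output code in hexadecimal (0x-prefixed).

LSB = 8.192 V / 16384 = 0.500 mV.
(1.62342 − (−4.096)) / 0.0005 = 11438.840 LSBs.
Floor → code 11438.
In hexadecimal (0x-prefixed): 0x2CAE.

code 0x2CAE (decimal 11438)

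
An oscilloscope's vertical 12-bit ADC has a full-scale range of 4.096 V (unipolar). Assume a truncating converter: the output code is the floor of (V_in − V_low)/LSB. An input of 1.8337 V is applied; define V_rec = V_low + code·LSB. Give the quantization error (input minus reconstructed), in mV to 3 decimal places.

0.700 mV

One LSB is 4.096 V / 4096 = 1.000 mV.
Scaled input = 1833.7000 LSBs, so code = 1833.
Code 1833 maps back to 0 + 1833×0.001 V = 1.833 V.
Difference: 0.0007 V → 0.700 mV.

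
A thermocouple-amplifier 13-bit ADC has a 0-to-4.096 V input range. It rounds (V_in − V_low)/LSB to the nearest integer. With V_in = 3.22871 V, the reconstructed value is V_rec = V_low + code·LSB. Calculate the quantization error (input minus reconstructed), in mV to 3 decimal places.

0.210 mV

LSB = 4.096/2^13 = 0.500 mV.
Scaled input = 6457.4200 LSBs, so code = 6457.
Code 6457 maps back to 0 + 6457×0.0005 V = 3.2285 V.
Error = 3.22871 − 3.2285 = 0.00021 V = 0.210 mV.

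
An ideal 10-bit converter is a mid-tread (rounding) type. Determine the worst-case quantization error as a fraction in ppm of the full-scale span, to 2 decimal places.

488.28 ppm

Rounding → worst-case error = ½ LSB = V_FS/2^11, so 1e+06/2048 = 488.281 ppm of full scale.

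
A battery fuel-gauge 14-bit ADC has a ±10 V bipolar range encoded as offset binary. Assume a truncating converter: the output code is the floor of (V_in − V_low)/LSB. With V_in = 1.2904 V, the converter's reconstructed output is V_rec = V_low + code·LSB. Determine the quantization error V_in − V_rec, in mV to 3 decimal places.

0.117 mV

Step size: 20 V ÷ 2^14 = 1.221 mV.
(1.2904 − (−10))/0.0012207 = 9249.0957; ⌊·⌋ gives code 9249.
V_rec = (−10) + 9249·0.0012207 = 1.2902832 V.
Error = 1.2904 − 1.2902832 = 0.000116797 V = 0.117 mV.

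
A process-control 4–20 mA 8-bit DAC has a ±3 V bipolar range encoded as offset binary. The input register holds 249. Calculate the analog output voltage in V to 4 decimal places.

2.8359 V

LSB = 6 V / 2^8 = 23.438 mV.
V_out = (−3) + 249 × 0.0234375 V = 2.83594 V.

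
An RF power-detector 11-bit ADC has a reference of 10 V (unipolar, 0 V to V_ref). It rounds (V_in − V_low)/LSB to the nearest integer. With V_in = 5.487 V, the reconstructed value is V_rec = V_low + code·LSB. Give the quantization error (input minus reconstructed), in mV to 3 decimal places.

-1.281 mV

LSB = 10/2^11 = 4.883 mV.
(V_in − V_low)/LSB = (5.487 − 0)/0.00488281 = 1123.7376 → code 1124 (round).
Code 1124 maps back to 0 + 1124×0.00488281 V = 5.4882812 V.
V_in − V_rec = -0.00128125 V = -1.281 mV.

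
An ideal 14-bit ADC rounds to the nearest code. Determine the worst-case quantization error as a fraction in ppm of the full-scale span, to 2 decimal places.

30.52 ppm

Rounding → worst-case error = ½ LSB = V_FS/2^15, so 1e+06/32768 = 30.5176 ppm of full scale.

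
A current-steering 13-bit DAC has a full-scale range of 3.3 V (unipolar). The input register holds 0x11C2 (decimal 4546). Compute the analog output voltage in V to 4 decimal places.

LSB = 3.3 V / 2^13 = 402.83 µV.
Code 0x11C2 = 4546 decimal.
V_out = 0 + 4546 × 0.000402832 V = 1.83127 V.

1.8313 V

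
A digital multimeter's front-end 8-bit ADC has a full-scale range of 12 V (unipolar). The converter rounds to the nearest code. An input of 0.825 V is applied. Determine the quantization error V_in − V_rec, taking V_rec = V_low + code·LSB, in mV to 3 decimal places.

-18.750 mV

One LSB is 12 V / 256 = 46.875 mV.
(0.825 − 0)/0.046875 = 17.6000; round gives code 18.
Reconstructed: 0.84375 V.
Difference: -0.01875 V → -18.750 mV.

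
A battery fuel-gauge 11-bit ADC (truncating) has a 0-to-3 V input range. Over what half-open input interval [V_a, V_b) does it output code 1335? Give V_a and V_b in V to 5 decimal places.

[1.95557 V, 1.95703 V)

LSB = 3/2^11 = 1.465 mV.
V_a = V_low + 1335·LSB = 1.95557 V; V_b = V_low + 1336·LSB = 1.95703 V.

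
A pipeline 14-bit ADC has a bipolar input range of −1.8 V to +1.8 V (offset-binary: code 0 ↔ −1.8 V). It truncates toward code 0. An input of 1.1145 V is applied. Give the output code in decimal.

Full-scale span = 3.6 V; LSB = 3.6/2^14 = 219.73 µV.
(1.1145 − (−1.8)) / 0.000219727 = 13264.213 LSBs.
Floor → code 13264.

code 13264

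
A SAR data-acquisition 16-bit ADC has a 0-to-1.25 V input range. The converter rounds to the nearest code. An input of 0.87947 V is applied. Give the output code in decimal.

code 46110

Full-scale span = 1.25 V; LSB = 1.25/2^16 = 19.07 µV.
Input sits at 46109.557 steps above V_low.
Round → code 46110.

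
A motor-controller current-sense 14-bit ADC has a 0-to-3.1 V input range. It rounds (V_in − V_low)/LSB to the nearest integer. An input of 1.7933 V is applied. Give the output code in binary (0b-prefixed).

code 0b10010100000110 (decimal 9478)

Full-scale span = 3.1 V; LSB = 3.1/2^14 = 189.21 µV.
(1.7933 − 0) / 0.000189209 = 9477.880 LSBs.
round(9477.880) = 9478.
In binary (0b-prefixed): 0b10010100000110.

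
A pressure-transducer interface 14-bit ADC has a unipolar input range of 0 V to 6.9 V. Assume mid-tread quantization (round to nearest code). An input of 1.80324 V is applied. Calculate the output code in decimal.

code 4282

With 16384 levels over 6.9 V, one step is 421.14 µV.
(1.80324 − 0) / 0.000421143 = 4281.780 LSBs.
So the output code is 4282.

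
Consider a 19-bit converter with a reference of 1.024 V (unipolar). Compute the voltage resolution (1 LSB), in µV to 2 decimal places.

Full-scale span = 1.024 V.
LSB = 1.024 / 2^19 = 1.024 / 524288 = 1.95313e-06 V = 1.95 µV.

1.95 µV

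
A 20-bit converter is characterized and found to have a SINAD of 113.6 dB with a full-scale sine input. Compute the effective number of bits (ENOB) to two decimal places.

ENOB = (SINAD − 1.76) / 6.02 = (113.6 − 1.76)/6.02 = 18.578.

18.58 bits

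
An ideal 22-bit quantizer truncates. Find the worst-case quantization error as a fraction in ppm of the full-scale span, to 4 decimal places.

0.2384 ppm

Truncating → worst-case error = 1 LSB = V_FS/2^22, so 1e+06/4194304 = 0.238419 ppm of full scale.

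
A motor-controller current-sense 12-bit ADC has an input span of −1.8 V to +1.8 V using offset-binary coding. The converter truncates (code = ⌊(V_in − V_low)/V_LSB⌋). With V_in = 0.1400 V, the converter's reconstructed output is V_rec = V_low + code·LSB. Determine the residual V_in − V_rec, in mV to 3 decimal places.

Step size: 3.6 V ÷ 2^12 = 0.879 mV.
(V_in − V_low)/LSB = (0.1400 − (−1.8))/0.000878906 = 2207.2889 → code 2207 (floor).
Code 2207 maps back to (−1.8) + 2207×0.000878906 V = 0.13974609 V.
Error = 0.1400 − 0.13974609 = 0.000253906 V = 0.254 mV.

0.254 mV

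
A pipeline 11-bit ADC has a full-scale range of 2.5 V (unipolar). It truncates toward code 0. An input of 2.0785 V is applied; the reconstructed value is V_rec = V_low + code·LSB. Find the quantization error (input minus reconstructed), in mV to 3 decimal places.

0.863 mV

LSB = 2.5/2^11 = 1.221 mV.
(V_in − V_low)/LSB = (2.0785 − 0)/0.0012207 = 1702.7072 → code 1702 (floor).
V_rec = 0 + 1702·0.0012207 = 2.0776367 V.
Difference: 0.000863281 V → 0.863 mV.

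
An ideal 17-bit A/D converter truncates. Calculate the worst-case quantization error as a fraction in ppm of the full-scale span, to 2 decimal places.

Truncating → worst-case error = 1 LSB = V_FS/2^17, so 1e+06/131072 = 7.62939 ppm of full scale.

7.63 ppm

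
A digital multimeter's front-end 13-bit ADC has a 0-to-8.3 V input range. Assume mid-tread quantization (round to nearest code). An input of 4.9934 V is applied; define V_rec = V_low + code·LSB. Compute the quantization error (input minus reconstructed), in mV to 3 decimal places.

0.431 mV

One LSB is 8.3 V / 8192 = 1.013 mV.
(4.9934 − 0)/0.00101318 = 4928.4256; round gives code 4928.
Code 4928 maps back to 0 + 4928×0.00101318 V = 4.9929688 V.
V_in − V_rec = 0.00043125 V = 0.431 mV.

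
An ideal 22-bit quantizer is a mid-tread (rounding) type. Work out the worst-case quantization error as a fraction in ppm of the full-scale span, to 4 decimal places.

Rounding → worst-case error = ½ LSB = V_FS/2^23, so 1e+06/8388608 = 0.119209 ppm of full scale.

0.1192 ppm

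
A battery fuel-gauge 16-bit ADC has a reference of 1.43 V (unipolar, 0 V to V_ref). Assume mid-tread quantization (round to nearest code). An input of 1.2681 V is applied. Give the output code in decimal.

With 65536 levels over 1.43 V, one step is 21.82 µV.
Input sits at 58116.225 steps above V_low.
So the output code is 58116.

code 58116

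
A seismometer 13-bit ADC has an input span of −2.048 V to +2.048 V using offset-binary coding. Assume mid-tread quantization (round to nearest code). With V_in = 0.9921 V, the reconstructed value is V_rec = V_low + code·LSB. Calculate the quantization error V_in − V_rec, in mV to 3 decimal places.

0.100 mV

One LSB is 4.096 V / 8192 = 0.500 mV.
Scaled input = 6080.2000 LSBs, so code = 6080.
V_rec = (−2.048) + 6080·0.0005 = 0.992 V.
V_in − V_rec = 0.0001 V = 0.100 mV.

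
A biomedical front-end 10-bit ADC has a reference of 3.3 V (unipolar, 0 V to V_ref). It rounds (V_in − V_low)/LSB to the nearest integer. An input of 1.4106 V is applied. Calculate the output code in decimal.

code 438

LSB = 3.3 V / 1024 = 3.223 mV.
(V_in − V_low)/LSB = (1.4106 − 0) / 0.00322266 = 437.713.
So the output code is 438.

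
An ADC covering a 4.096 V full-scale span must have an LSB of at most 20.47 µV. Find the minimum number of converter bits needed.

18 bits

Number of steps required ≥ 4.096 V / 20.47 µV = 200097.70.
Need 2^N ≥ 200097.70; 2^17 = 131072, 2^18 = 262144.
Minimum N = 18.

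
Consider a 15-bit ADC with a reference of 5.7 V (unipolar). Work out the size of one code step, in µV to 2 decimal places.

173.95 µV

Full-scale span = 5.7 V.
LSB = 5.7 / 2^15 = 5.7 / 32768 = 0.00017395 V = 173.95 µV.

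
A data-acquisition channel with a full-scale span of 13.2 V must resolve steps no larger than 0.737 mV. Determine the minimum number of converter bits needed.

15 bits

Number of steps required ≥ 13.2 V / 0.737 mV = 17910.45.
Need 2^N ≥ 17910.45; 2^14 = 16384, 2^15 = 32768.
Minimum N = 15.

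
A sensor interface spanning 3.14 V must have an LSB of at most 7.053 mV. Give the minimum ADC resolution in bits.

Number of steps required ≥ 3.14 V / 7.053 mV = 445.20.
Need 2^N ≥ 445.20; 2^8 = 256, 2^9 = 512.
Minimum N = 9.

9 bits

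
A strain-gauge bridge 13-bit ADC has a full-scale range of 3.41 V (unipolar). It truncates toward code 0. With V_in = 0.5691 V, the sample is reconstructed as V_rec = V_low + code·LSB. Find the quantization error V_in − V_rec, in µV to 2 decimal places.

One LSB is 3.41 V / 8192 = 416.26 µV.
(0.5691 − 0)/0.00041626 = 1367.1751; ⌊·⌋ gives code 1367.
V_rec = 0 + 1367·0.00041626 = 0.5690271 V.
Difference: 7.29004e-05 V → 72.90 µV.

72.90 µV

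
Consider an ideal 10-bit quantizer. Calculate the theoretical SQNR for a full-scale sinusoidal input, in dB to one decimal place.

SNR ≈ 6.02·N + 1.76 dB = 6.02·10 + 1.76 = 61.96 dB.

62.0 dB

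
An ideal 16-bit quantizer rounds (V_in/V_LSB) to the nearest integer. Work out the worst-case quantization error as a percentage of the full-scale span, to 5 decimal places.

Rounding → worst-case error = ½ LSB = V_FS/2^17, so 100/131072 = 0.000762939 % of full scale.

0.00076 %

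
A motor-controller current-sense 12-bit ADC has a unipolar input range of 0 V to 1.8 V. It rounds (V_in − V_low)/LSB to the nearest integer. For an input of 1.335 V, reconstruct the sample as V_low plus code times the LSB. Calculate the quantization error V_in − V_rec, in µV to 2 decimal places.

Step size: 1.8 V ÷ 2^12 = 439.45 µV.
(1.335 − 0)/0.000439453 = 3037.8667; round gives code 3038.
Code 3038 maps back to 0 + 3038×0.000439453 V = 1.3350586 V.
V_in − V_rec = -5.85937e-05 V = -58.59 µV.

-58.59 µV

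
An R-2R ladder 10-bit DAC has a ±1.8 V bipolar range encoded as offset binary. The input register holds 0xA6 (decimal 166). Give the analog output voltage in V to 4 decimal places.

LSB = 3.6 V / 2^10 = 3.516 mV.
Code 0xA6 = 166 decimal.
V_out = (−1.8) + 166 × 0.00351563 V = -1.21641 V.

-1.2164 V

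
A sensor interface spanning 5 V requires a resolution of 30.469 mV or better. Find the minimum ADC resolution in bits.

8 bits

Number of steps required ≥ 5 V / 30.469 mV = 164.10.
Need 2^N ≥ 164.10; 2^7 = 128, 2^8 = 256.
Minimum N = 8.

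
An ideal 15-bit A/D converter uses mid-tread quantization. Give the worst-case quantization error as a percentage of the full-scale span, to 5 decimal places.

Rounding → worst-case error = ½ LSB = V_FS/2^16, so 100/65536 = 0.00152588 % of full scale.

0.00153 %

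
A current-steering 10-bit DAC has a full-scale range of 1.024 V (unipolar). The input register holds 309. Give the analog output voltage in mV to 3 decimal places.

LSB = 1.024 V / 2^10 = 1.000 mV.
V_out = 0 + 309 × 0.001 V = 0.309 V.
= 309.000 mV.

309.000 mV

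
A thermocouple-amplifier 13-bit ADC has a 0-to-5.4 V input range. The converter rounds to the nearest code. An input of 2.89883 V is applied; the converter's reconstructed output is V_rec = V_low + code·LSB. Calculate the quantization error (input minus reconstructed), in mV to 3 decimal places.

-0.242 mV

Step size: 5.4 V ÷ 2^13 = 0.659 mV.
Scaled input = 4397.6325 LSBs, so code = 4398.
Reconstructed: 2.8990723 V.
V_in − V_rec = -0.000242266 V = -0.242 mV.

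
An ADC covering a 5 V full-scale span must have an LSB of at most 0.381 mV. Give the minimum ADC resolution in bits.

Number of steps required ≥ 5 V / 0.381 mV = 13123.36.
Need 2^N ≥ 13123.36; 2^13 = 8192, 2^14 = 16384.
Minimum N = 14.

14 bits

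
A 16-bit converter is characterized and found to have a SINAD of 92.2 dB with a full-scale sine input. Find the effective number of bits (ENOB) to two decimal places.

15.02 bits

ENOB = (SINAD − 1.76) / 6.02 = (92.2 − 1.76)/6.02 = 15.023.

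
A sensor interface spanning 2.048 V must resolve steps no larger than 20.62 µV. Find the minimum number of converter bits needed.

17 bits

Number of steps required ≥ 2.048 V / 20.62 µV = 99321.05.
Need 2^N ≥ 99321.05; 2^16 = 65536, 2^17 = 131072.
Minimum N = 17.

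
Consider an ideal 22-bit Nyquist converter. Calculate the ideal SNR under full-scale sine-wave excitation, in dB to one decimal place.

134.2 dB

SNR ≈ 6.02·N + 1.76 dB = 6.02·22 + 1.76 = 134.20 dB.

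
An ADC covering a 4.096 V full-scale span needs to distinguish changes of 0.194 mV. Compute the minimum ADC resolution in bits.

Number of steps required ≥ 4.096 V / 0.194 mV = 21113.40.
Need 2^N ≥ 21113.40; 2^14 = 16384, 2^15 = 32768.
Minimum N = 15.

15 bits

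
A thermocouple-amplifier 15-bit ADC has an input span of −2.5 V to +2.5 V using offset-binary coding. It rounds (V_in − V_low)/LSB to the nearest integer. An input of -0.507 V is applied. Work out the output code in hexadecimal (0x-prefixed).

LSB = 5 V / 32768 = 152.59 µV.
(-0.507 − (−2.5)) / 0.000152588 = 13061.325 LSBs.
round(13061.325) = 13061.
In hexadecimal (0x-prefixed): 0x3305.

code 0x3305 (decimal 13061)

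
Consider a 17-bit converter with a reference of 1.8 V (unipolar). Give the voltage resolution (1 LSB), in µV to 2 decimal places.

13.73 µV

Full-scale span = 1.8 V.
LSB = 1.8 / 2^17 = 1.8 / 131072 = 1.37329e-05 V = 13.73 µV.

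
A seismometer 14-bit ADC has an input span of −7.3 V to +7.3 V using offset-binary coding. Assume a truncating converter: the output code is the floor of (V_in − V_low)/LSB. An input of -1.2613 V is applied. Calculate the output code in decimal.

Full-scale span = 14.6 V; LSB = 14.6/2^14 = 0.891 mV.
(V_in − V_low)/LSB = (-1.2613 − (−7.3)) / 0.000891113 = 6776.580.
So the output code is 6776.

code 6776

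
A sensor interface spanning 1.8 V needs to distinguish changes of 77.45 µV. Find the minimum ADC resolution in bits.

15 bits

Number of steps required ≥ 1.8 V / 77.45 µV = 23240.80.
Need 2^N ≥ 23240.80; 2^14 = 16384, 2^15 = 32768.
Minimum N = 15.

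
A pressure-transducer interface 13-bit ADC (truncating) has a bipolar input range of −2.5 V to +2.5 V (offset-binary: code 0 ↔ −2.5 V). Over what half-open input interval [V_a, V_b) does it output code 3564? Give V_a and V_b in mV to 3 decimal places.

LSB = 5/2^13 = 0.610 mV.
V_a = V_low + 3564·LSB = -0.324707 V; V_b = V_low + 3565·LSB = -0.324097 V.

[-324.707 mV, -324.097 mV)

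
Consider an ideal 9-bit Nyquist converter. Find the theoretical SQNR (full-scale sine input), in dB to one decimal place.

SNR ≈ 6.02·N + 1.76 dB = 6.02·9 + 1.76 = 55.94 dB.

55.9 dB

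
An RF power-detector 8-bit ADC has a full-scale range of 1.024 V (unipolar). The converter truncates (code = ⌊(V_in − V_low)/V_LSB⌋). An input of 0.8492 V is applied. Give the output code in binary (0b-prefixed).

LSB = 1.024 V / 256 = 4.000 mV.
Input sits at 212.300 steps above V_low.
Floor → code 212.
In binary (0b-prefixed): 0b11010100.

code 0b11010100 (decimal 212)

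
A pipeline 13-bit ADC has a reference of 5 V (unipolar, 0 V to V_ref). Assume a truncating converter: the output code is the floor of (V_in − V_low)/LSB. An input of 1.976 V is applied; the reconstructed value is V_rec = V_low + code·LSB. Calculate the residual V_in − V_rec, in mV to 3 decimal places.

One LSB is 5 V / 8192 = 0.610 mV.
(V_in − V_low)/LSB = (1.976 − 0)/0.000610352 = 3237.4784 → code 3237 (floor).
V_rec = 0 + 3237·0.000610352 = 1.975708 V.
Error = 1.976 − 1.975708 = 0.000291992 V = 0.292 mV.

0.292 mV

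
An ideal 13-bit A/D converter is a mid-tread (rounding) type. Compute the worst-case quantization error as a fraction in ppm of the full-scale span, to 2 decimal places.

61.04 ppm

Rounding → worst-case error = ½ LSB = V_FS/2^14, so 1e+06/16384 = 61.0352 ppm of full scale.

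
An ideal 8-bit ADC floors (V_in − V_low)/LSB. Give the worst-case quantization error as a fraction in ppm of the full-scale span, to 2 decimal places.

3906.25 ppm

Truncating → worst-case error = 1 LSB = V_FS/2^8, so 1e+06/256 = 3906.25 ppm of full scale.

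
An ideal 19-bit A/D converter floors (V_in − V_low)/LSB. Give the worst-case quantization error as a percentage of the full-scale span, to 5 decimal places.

Truncating → worst-case error = 1 LSB = V_FS/2^19, so 100/524288 = 0.000190735 % of full scale.

0.00019 %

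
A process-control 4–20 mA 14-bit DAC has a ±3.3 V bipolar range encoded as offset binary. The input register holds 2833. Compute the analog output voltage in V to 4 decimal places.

-2.1588 V

LSB = 6.6 V / 2^14 = 402.83 µV.
V_out = (−3.3) + 2833 × 0.000402832 V = -2.15878 V.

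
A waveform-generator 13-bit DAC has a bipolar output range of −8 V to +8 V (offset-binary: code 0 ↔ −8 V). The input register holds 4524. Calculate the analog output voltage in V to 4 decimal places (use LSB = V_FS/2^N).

LSB = 16 V / 2^13 = 1.953 mV.
V_out = (−8) + 4524 × 0.00195312 V = 0.835938 V.

0.8359 V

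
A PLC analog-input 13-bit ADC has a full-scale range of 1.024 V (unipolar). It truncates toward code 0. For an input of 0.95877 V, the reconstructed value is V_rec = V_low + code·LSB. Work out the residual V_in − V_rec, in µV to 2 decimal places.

LSB = 1.024/2^13 = 125.00 µV.
(V_in − V_low)/LSB = (0.95877 − 0)/0.000125 = 7670.1600 → code 7670 (floor).
Reconstructed: 0.95875 V.
Error = 0.95877 − 0.95875 = 2e-05 V = 20.00 µV.

20.00 µV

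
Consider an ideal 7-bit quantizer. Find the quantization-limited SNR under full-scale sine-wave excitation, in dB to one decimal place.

SNR ≈ 6.02·N + 1.76 dB = 6.02·7 + 1.76 = 43.90 dB.

43.9 dB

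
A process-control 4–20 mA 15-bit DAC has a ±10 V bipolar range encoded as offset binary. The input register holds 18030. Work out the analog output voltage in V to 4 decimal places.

1.0046 V

LSB = 20 V / 2^15 = 0.610 mV.
V_out = (−10) + 18030 × 0.000610352 V = 1.00464 V.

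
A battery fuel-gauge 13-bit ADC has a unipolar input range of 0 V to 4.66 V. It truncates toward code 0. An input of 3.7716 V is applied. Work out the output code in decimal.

Full-scale span = 4.66 V; LSB = 4.66/2^13 = 0.569 mV.
(3.7716 − 0) / 0.000568848 = 6630.246 LSBs.
⌊·⌋(6630.246) = 6630.

code 6630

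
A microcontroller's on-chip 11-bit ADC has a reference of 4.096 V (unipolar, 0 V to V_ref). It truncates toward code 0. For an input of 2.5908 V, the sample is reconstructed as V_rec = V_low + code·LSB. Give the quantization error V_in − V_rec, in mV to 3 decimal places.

0.800 mV

LSB = 4.096/2^11 = 2.000 mV.
Scaled input = 1295.4000 LSBs, so code = 1295.
Code 1295 maps back to 0 + 1295×0.002 V = 2.59 V.
Difference: 0.0008 V → 0.800 mV.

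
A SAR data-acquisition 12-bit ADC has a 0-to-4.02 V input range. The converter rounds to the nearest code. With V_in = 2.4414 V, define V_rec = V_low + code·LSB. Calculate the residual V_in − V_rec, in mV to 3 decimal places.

-0.436 mV

Step size: 4.02 V ÷ 2^12 = 0.981 mV.
(V_in − V_low)/LSB = (2.4414 − 0)/0.000981445 = 2487.5558 → code 2488 (round).
V_rec = 0 + 2488·0.000981445 = 2.4418359 V.
V_in − V_rec = -0.000435938 V = -0.436 mV.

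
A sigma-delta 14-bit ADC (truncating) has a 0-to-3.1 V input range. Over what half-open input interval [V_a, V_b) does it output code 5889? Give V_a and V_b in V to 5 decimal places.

[1.11425 V, 1.11444 V)

LSB = 3.1/2^14 = 189.21 µV.
V_a = V_low + 5889·LSB = 1.11425 V; V_b = V_low + 5890·LSB = 1.11444 V.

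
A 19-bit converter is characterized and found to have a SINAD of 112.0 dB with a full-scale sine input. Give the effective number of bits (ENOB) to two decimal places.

ENOB = (SINAD − 1.76) / 6.02 = (112.0 − 1.76)/6.02 = 18.312.

18.31 bits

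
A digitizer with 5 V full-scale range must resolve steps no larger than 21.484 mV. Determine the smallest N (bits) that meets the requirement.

Number of steps required ≥ 5 V / 21.484 mV = 232.73.
Need 2^N ≥ 232.73; 2^7 = 128, 2^8 = 256.
Minimum N = 8.

8 bits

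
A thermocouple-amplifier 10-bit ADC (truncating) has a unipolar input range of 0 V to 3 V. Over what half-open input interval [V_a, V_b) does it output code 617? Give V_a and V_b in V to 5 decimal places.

[1.80762 V, 1.81055 V)

LSB = 3/2^10 = 2.930 mV.
V_a = V_low + 617·LSB = 1.80762 V; V_b = V_low + 618·LSB = 1.81055 V.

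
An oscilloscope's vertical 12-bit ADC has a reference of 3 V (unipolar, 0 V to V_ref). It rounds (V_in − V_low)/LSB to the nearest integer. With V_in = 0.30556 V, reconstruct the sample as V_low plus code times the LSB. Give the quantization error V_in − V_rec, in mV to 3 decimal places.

One LSB is 3 V / 4096 = 0.732 mV.
(0.30556 − 0)/0.000732422 = 417.1913; round gives code 417.
Code 417 maps back to 0 + 417×0.000732422 V = 0.30541992 V.
Error = 0.30556 − 0.30541992 = 0.000140078 V = 0.140 mV.

0.140 mV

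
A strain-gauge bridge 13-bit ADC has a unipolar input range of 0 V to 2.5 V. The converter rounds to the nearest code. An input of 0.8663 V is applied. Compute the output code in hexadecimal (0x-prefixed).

code 0xB17 (decimal 2839)

With 8192 levels over 2.5 V, one step is 305.18 µV.
(0.8663 − 0) / 0.000305176 = 2838.692 LSBs.
So the output code is 2839.
In hexadecimal (0x-prefixed): 0xB17.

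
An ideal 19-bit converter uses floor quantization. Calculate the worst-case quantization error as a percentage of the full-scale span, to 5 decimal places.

Truncating → worst-case error = 1 LSB = V_FS/2^19, so 100/524288 = 0.000190735 % of full scale.

0.00019 %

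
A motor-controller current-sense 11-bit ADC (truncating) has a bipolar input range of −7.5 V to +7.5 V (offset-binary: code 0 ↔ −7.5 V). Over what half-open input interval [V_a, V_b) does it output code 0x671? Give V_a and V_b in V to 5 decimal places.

LSB = 15/2^11 = 7.324 mV.
Code 0x671 = 1649 decimal.
V_a = V_low + 1649·LSB = 4.57764 V; V_b = V_low + 1650·LSB = 4.58496 V.

[4.57764 V, 4.58496 V)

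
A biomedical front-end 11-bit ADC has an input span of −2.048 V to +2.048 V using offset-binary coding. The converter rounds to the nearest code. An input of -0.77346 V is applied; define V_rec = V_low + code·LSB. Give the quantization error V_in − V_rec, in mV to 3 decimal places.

One LSB is 4.096 V / 2048 = 2.000 mV.
(V_in − V_low)/LSB = (-0.77346 − (−2.048))/0.002 = 637.2700 → code 637 (round).
V_rec = (−2.048) + 637·0.002 = -0.774 V.
V_in − V_rec = 0.00054 V = 0.540 mV.

0.540 mV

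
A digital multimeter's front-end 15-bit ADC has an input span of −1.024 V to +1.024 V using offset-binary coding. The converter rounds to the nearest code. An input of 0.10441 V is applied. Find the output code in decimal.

code 18055

LSB = 2.048 V / 32768 = 62.50 µV.
Input sits at 18054.560 steps above V_low.
Round → code 18055.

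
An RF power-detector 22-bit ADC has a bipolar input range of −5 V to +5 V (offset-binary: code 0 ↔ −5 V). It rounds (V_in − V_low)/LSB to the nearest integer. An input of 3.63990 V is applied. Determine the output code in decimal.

Full-scale span = 10 V; LSB = 10/2^22 = 2.38 µV.
(V_in − V_low)/LSB = (3.63990 − (−5)) / 2.38419e-06 = 3623836.713.
So the output code is 3623837.

code 3623837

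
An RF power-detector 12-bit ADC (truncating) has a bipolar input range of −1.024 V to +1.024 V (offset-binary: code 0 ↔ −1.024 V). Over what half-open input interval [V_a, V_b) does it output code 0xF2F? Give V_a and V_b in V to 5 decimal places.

LSB = 2.048/2^12 = 0.500 mV.
Code 0xF2F = 3887 decimal.
V_a = V_low + 3887·LSB = 0.9195 V; V_b = V_low + 3888·LSB = 0.92 V.

[0.91950 V, 0.92000 V)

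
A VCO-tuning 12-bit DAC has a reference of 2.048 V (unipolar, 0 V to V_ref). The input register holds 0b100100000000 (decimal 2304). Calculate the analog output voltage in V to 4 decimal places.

1.1520 V

LSB = 2.048 V / 2^12 = 0.500 mV.
Code 0b100100000000 = 2304 decimal.
V_out = 0 + 2304 × 0.0005 V = 1.152 V.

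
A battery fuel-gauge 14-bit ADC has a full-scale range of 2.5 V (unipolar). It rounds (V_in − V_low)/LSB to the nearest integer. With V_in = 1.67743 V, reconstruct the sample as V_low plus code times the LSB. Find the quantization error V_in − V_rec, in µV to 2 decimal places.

Step size: 2.5 V ÷ 2^14 = 152.59 µV.
Scaled input = 10993.2052 LSBs, so code = 10993.
Code 10993 maps back to 0 + 10993×0.000152588 V = 1.6773987 V.
Error = 1.67743 − 1.6773987 = 3.13184e-05 V = 31.32 µV.

31.32 µV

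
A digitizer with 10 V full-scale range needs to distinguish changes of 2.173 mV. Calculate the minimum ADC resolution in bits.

Number of steps required ≥ 10 V / 2.173 mV = 4601.93.
Need 2^N ≥ 4601.93; 2^12 = 4096, 2^13 = 8192.
Minimum N = 13.

13 bits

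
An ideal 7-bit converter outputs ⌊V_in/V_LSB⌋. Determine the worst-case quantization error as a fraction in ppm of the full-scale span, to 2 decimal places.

Truncating → worst-case error = 1 LSB = V_FS/2^7, so 1e+06/128 = 7812.5 ppm of full scale.

7812.50 ppm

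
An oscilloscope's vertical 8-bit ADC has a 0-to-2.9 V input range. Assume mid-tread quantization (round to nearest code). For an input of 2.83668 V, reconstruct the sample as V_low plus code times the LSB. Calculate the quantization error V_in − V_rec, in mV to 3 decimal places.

LSB = 2.9/2^8 = 11.328 mV.
(2.83668 − 0)/0.0113281 = 250.4104; round gives code 250.
Reconstructed: 2.8320312 V.
Difference: 0.00464875 V → 4.649 mV.

4.649 mV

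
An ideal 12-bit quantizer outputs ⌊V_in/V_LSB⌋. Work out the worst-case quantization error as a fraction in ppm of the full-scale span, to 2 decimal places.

244.14 ppm

Truncating → worst-case error = 1 LSB = V_FS/2^12, so 1e+06/4096 = 244.141 ppm of full scale.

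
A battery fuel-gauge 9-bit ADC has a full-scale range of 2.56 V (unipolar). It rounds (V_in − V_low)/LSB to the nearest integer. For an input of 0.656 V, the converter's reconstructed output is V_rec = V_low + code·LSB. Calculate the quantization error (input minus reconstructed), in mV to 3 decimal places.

1.000 mV

Step size: 2.56 V ÷ 2^9 = 5.000 mV.
Scaled input = 131.2000 LSBs, so code = 131.
V_rec = 0 + 131·0.005 = 0.655 V.
V_in − V_rec = 0.001 V = 1.000 mV.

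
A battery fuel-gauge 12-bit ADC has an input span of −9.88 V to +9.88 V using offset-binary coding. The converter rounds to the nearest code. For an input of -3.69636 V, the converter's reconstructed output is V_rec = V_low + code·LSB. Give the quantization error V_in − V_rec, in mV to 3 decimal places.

-1.008 mV

One LSB is 19.76 V / 4096 = 4.824 mV.
(-3.69636 − (−9.88))/0.00482422 = 1281.7910; round gives code 1282.
V_rec = (−9.88) + 1282·0.00482422 = -3.6953516 V.
V_in − V_rec = -0.00100844 V = -1.008 mV.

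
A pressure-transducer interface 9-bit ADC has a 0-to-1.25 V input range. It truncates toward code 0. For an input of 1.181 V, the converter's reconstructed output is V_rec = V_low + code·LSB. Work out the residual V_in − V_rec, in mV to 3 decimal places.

One LSB is 1.25 V / 512 = 2.441 mV.
(V_in − V_low)/LSB = (1.181 − 0)/0.00244141 = 483.7376 → code 483 (floor).
Reconstructed: 1.1791992 V.
V_in − V_rec = 0.00180078 V = 1.801 mV.

1.801 mV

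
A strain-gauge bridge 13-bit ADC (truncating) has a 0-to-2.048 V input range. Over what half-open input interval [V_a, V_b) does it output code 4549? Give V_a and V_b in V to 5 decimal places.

[1.13725 V, 1.13750 V)

LSB = 2.048/2^13 = 250.00 µV.
V_a = V_low + 4549·LSB = 1.13725 V; V_b = V_low + 4550·LSB = 1.1375 V.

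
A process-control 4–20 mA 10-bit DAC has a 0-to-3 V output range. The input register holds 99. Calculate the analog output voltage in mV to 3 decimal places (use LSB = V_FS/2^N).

290.039 mV

LSB = 3 V / 2^10 = 2.930 mV.
V_out = 0 + 99 × 0.00292969 V = 0.290039 V.
= 290.039 mV.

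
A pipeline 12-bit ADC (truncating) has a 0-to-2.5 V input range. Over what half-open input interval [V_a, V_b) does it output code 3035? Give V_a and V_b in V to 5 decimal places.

[1.85242 V, 1.85303 V)

LSB = 2.5/2^12 = 0.610 mV.
V_a = V_low + 3035·LSB = 1.85242 V; V_b = V_low + 3036·LSB = 1.85303 V.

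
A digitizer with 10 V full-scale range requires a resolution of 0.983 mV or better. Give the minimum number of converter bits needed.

Number of steps required ≥ 10 V / 0.983 mV = 10172.94.
Need 2^N ≥ 10172.94; 2^13 = 8192, 2^14 = 16384.
Minimum N = 14.

14 bits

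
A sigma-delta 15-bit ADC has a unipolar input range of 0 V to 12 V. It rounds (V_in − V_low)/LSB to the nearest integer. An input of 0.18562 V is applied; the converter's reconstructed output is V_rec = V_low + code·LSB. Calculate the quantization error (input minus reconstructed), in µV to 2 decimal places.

-48.95 µV

Step size: 12 V ÷ 2^15 = 366.21 µV.
Scaled input = 506.8663 LSBs, so code = 507.
Code 507 maps back to 0 + 507×0.000366211 V = 0.18566895 V.
Error = 0.18562 − 0.18566895 = -4.89453e-05 V = -48.95 µV.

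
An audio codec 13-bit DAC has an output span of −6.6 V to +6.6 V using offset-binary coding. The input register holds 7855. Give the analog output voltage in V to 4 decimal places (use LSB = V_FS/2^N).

LSB = 13.2 V / 2^13 = 1.611 mV.
V_out = (−6.6) + 7855 × 0.00161133 V = 6.05698 V.

6.0570 V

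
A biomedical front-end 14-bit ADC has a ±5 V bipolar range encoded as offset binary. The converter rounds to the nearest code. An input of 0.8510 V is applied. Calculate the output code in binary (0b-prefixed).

Full-scale span = 10 V; LSB = 10/2^14 = 0.610 mV.
(0.8510 − (−5)) / 0.000610352 = 9586.278 LSBs.
So the output code is 9586.
In binary (0b-prefixed): 0b10010101110010.

code 0b10010101110010 (decimal 9586)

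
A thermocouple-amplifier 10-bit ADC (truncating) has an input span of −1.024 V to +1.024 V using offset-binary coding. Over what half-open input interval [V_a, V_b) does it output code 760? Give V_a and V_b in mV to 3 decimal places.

[496.000 mV, 498.000 mV)

LSB = 2.048/2^10 = 2.000 mV.
V_a = V_low + 760·LSB = 0.496 V; V_b = V_low + 761·LSB = 0.498 V.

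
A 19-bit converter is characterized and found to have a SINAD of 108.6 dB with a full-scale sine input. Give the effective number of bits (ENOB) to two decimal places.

17.75 bits

ENOB = (SINAD − 1.76) / 6.02 = (108.6 − 1.76)/6.02 = 17.748.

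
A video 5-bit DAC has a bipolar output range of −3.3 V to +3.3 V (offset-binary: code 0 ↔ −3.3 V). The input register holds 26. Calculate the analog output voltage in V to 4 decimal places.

LSB = 6.6 V / 2^5 = 206.250 mV.
V_out = (−3.3) + 26 × 0.20625 V = 2.0625 V.

2.0625 V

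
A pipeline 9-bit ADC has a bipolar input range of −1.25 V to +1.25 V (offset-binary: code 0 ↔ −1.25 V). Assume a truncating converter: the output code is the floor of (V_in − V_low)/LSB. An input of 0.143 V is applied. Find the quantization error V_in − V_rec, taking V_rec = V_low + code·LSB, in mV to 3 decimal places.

One LSB is 2.5 V / 512 = 4.883 mV.
(0.143 − (−1.25))/0.00488281 = 285.2864; ⌊·⌋ gives code 285.
Code 285 maps back to (−1.25) + 285×0.00488281 V = 0.14160156 V.
V_in − V_rec = 0.00139844 V = 1.398 mV.

1.398 mV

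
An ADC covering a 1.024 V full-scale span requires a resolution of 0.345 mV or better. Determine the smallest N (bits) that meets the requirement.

12 bits

Number of steps required ≥ 1.024 V / 0.345 mV = 2968.12.
Need 2^N ≥ 2968.12; 2^11 = 2048, 2^12 = 4096.
Minimum N = 12.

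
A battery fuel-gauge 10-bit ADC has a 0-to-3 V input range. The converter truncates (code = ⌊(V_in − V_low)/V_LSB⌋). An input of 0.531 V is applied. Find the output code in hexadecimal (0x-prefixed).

LSB = 3 V / 1024 = 2.930 mV.
(0.531 − 0) / 0.00292969 = 181.248 LSBs.
So the output code is 181.
In hexadecimal (0x-prefixed): 0xB5.

code 0xB5 (decimal 181)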